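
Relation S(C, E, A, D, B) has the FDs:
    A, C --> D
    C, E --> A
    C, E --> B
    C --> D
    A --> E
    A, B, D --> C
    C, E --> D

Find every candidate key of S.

{A, B, D}, {A, C}, {C, E}

{A, C} is a candidate key since {A, C}⁺ = {A, B, C, D, E} covers every attribute.
{C, E} is a candidate key since {C, E}⁺ = {A, B, C, D, E} covers every attribute.
{A, B, D} is a candidate key since {A, B, D}⁺ = {A, B, C, D, E} covers every attribute.
These are minimal and exhaustive — every other superkey contains one of them.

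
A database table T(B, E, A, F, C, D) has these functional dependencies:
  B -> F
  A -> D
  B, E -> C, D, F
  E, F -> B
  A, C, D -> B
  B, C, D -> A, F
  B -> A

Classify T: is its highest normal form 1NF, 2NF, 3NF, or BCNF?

Candidate keys: {A, C, E}, {B, E}, {E, F}. Prime attributes: {A, B, C, E, F}.
B -> F breaks BCNF: {B}⁺ = {A, B, D, F}, so {B} is not a superkey.
A -> D has non-prime {D} on the right and a non-superkey on the left, so 3NF fails.
Since {B} ⊂ {B, E} and {B}⁺ ⊇ {D} with {D} non-prime, there is a partial dependency; 2NF fails.

1NF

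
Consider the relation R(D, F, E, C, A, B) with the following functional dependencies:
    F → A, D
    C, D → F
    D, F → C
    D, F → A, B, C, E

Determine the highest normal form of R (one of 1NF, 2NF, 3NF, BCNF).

BCNF

Candidate keys: {C, D}, {F}. Prime attributes: {C, D, F}.
Each dependency's left side is a superkey — BCNF holds.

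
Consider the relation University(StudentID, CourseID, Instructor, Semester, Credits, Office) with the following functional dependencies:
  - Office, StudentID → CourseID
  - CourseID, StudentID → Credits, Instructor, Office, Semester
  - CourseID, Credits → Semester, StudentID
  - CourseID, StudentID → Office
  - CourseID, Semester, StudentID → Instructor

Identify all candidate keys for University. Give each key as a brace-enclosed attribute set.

{CourseID, Credits}⁺ = {CourseID, Credits, Instructor, Office, Semester, StudentID} — all of the relation — so {CourseID, Credits} is a candidate key.
{CourseID, StudentID}⁺ = {CourseID, Credits, Instructor, Office, Semester, StudentID} — all of the relation — so {CourseID, StudentID} is a candidate key.
{Office, StudentID}⁺ = {CourseID, Credits, Instructor, Office, Semester, StudentID} — all of the relation — so {Office, StudentID} is a candidate key.
Any other superkey properly contains one of these, so there are no further candidate keys.

{CourseID, Credits}, {CourseID, StudentID}, {Office, StudentID}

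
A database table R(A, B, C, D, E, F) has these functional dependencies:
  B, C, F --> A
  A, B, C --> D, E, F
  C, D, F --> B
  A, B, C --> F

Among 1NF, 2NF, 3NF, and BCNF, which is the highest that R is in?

Candidate keys: {A, B, C}, {B, C, F}, {C, D, F}. Prime attributes: {A, B, C, D, F}.
Every FD has a superkey on the left, so the relation is in BCNF.

BCNF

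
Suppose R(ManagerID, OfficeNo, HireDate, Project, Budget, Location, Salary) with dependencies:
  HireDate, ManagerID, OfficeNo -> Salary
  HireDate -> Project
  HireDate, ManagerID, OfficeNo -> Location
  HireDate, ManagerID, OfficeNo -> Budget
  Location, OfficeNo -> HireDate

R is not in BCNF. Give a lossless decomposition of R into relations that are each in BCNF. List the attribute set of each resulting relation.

Candidate keys of the original relation: {HireDate, ManagerID, OfficeNo}, {Location, ManagerID, OfficeNo}.
Within {Budget, HireDate, Location, ManagerID, OfficeNo, Project, Salary}: {HireDate}⁺ ∩ {Budget, HireDate, Location, ManagerID, OfficeNo, Project, Salary} = {HireDate, Project}, not the whole set, so HireDate -> Project violates BCNF; decompose into {HireDate, Project} and {Budget, HireDate, Location, ManagerID, OfficeNo, Salary}.
{HireDate, Project}: every determinant is a superkey — BCNF.
Within {Budget, HireDate, Location, ManagerID, OfficeNo, Salary}: {Location, OfficeNo}⁺ ∩ {Budget, HireDate, Location, ManagerID, OfficeNo, Salary} = {HireDate, Location, OfficeNo}, not the whole set, so Location, OfficeNo -> HireDate violates BCNF; decompose into {HireDate, Location, OfficeNo} and {Budget, Location, ManagerID, OfficeNo, Salary}.
{HireDate, Location, OfficeNo}: every determinant is a superkey — BCNF.
{Budget, Location, ManagerID, OfficeNo, Salary}: every determinant is a superkey — BCNF.

{Budget, Location, ManagerID, OfficeNo, Salary}; {HireDate, Location, OfficeNo}; {HireDate, Project}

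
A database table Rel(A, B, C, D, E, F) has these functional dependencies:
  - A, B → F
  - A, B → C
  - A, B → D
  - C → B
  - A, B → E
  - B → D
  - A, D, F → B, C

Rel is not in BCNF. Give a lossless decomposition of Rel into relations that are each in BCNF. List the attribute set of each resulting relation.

{A, C, E, F}; {B, C}; {B, D}

Candidate keys of the original relation: {A, B}, {A, C}, {A, D, F}.
In {A, B, C, D, E, F}, {C} is not a superkey ({C}⁺ restricted to this set is {B, C, D}), so split on C → B, D into {B, C, D} and {A, C, E, F}.
In {B, C, D}, {B} is not a superkey ({B}⁺ restricted to this set is {B, D}), so split on B → D into {B, D} and {B, C}.
{B, D}: every determinant is a superkey — BCNF.
{B, C}: every determinant is a superkey — BCNF.
{A, C, E, F}: every determinant is a superkey — BCNF.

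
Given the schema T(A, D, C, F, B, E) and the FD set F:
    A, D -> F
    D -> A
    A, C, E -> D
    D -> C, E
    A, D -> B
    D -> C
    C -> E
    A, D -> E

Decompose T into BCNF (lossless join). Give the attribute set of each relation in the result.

{A, B, C, D, F}; {C, E}

Candidate keys of the original relation: {A, C}, {D}.
In {A, B, C, D, E, F}, {C} is not a superkey ({C}⁺ restricted to this set is {C, E}), so split on C -> E into {C, E} and {A, B, C, D, F}.
{C, E} is in BCNF.
{A, B, C, D, F} is in BCNF.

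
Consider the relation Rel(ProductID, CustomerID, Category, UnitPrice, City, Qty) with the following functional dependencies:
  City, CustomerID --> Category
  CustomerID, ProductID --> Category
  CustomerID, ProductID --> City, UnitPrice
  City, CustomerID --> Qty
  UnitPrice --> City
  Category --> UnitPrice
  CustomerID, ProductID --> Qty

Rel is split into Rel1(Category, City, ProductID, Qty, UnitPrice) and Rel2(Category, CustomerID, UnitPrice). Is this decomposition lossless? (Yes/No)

Rel1 ∩ Rel2 = {Category, UnitPrice}; its closure under F is {Category, City, UnitPrice}.
Rel1 ⊄ {Category, City, UnitPrice} and Rel2 ⊄ {Category, City, UnitPrice}, so the split is lossy.

No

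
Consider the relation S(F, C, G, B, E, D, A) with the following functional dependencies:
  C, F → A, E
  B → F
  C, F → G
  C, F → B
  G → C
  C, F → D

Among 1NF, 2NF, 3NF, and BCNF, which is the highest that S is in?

3NF

Candidate keys: {B, C}, {B, G}, {C, F}, {F, G}. Prime attributes: {B, C, F, G}.
B → F: {B}⁺ = {B, F}, which is not all of the attributes, so the left side is not a superkey — BCNF is violated.
Its right-hand attributes {F} are all prime, as are those of every other non-superkey FD — the relation is in 3NF.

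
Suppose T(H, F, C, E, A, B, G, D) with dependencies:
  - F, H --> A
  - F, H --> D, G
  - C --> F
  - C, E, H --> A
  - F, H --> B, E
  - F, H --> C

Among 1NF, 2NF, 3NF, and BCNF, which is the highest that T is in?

Candidate keys: {C, H}, {F, H}. Prime attributes: {C, F, H}.
C --> F breaks BCNF: {C}⁺ = {C, F}, so {C} is not a superkey.
Its right-hand attributes {F} are all prime, as are those of every other non-superkey FD — the relation is in 3NF.

3NF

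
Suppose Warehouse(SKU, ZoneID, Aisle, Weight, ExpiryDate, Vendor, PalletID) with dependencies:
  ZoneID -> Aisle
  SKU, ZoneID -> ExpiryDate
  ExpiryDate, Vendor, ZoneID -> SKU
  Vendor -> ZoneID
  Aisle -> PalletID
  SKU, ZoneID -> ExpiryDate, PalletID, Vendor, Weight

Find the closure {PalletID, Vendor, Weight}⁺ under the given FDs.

Start with {PalletID, Vendor, Weight}.
Vendor -> ZoneID applies; add {ZoneID} → now {PalletID, Vendor, Weight, ZoneID}.
ZoneID -> Aisle applies; add {Aisle} → now {Aisle, PalletID, Vendor, Weight, ZoneID}.
No further FD applies.

{Aisle, PalletID, Vendor, Weight, ZoneID}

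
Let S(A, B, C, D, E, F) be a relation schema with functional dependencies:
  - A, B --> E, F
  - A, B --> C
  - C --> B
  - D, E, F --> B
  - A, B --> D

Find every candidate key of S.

{A, B}, {A, C}, {A, D, E, F}

{A} never appears on the right of any FD, so every key must include it.
{A, B}⁺ = {A, B, C, D, E, F}, which is every attribute, so {A, B} is a candidate key.
{A, C}⁺ = {A, B, C, D, E, F}, which is every attribute, so {A, C} is a candidate key.
{A, D, E, F}⁺ = {A, B, C, D, E, F}, which is every attribute, so {A, D, E, F} is a candidate key.
No proper subset of any of these is a key, and no other minimal superkey exists.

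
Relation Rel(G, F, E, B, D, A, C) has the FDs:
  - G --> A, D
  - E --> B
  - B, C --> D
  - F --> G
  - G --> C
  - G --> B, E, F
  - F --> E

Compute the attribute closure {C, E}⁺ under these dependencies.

{B, C, D, E}

Start with {C, E}.
E --> B applies; add {B} → now {B, C, E}.
B, C --> D applies; add {D} → now {B, C, D, E}.
No further FD applies.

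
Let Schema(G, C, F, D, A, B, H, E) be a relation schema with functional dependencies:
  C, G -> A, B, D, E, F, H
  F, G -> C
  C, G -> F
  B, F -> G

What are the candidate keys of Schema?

{B, F}, {C, G}, {F, G}

{B, F} is a candidate key since {B, F}⁺ = {A, B, C, D, E, F, G, H} covers every attribute.
{C, G} is a candidate key since {C, G}⁺ = {A, B, C, D, E, F, G, H} covers every attribute.
{F, G} is a candidate key since {F, G}⁺ = {A, B, C, D, E, F, G, H} covers every attribute.
These are minimal and exhaustive — every other superkey contains one of them.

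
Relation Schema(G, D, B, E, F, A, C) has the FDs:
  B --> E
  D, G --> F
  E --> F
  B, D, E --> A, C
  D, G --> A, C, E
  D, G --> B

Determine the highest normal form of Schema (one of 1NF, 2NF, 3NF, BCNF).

Candidate key: {D, G}. Prime attributes: {D, G}.
B --> E: {B}⁺ = {B, E, F}, which is not all of the attributes, so the left side is not a superkey — BCNF is violated.
Because {E} is non-prime and the left side of B --> E is not a superkey, the relation is not in 3NF.
Checking every proper subset of each key, none determines a non-prime attribute — 2NF is satisfied.

2NF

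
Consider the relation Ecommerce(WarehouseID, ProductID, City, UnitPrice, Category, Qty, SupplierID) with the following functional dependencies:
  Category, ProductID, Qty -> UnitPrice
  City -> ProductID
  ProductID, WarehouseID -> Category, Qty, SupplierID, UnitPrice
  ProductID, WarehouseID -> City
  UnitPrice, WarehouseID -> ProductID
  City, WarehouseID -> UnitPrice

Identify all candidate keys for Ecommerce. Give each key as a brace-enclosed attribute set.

{WarehouseID} never appears on the right of any FD, so every key must include it.
{City, WarehouseID}⁺ = {Category, City, ProductID, Qty, SupplierID, UnitPrice, WarehouseID}, which is every attribute, so {City, WarehouseID} is a candidate key.
{ProductID, WarehouseID}⁺ = {Category, City, ProductID, Qty, SupplierID, UnitPrice, WarehouseID}, which is every attribute, so {ProductID, WarehouseID} is a candidate key.
{UnitPrice, WarehouseID}⁺ = {Category, City, ProductID, Qty, SupplierID, UnitPrice, WarehouseID}, which is every attribute, so {UnitPrice, WarehouseID} is a candidate key.
Any other superkey properly contains one of these, so there are no further candidate keys.

{City, WarehouseID}, {ProductID, WarehouseID}, {UnitPrice, WarehouseID}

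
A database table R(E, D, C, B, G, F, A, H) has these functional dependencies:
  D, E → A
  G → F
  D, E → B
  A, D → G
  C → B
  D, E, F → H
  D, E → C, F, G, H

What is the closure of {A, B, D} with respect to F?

{A, B, D, F, G}

Start with {A, B, D}.
A, D → G applies; add {G} → now {A, B, D, G}.
G → F applies; add {F} → now {A, B, D, F, G}.
No further FD applies.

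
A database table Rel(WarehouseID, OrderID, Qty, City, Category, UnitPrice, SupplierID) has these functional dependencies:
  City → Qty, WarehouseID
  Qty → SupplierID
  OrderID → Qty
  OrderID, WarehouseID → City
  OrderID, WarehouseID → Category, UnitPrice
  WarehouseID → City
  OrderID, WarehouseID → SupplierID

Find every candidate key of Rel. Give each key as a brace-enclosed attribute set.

{OrderID} never appears on the right of any FD, so every key must include it.
Closure of {City, OrderID} is {Category, City, OrderID, Qty, SupplierID, UnitPrice, WarehouseID}, the whole schema; {City, OrderID} is a candidate key.
Closure of {OrderID, WarehouseID} is {Category, City, OrderID, Qty, SupplierID, UnitPrice, WarehouseID}, the whole schema; {OrderID, WarehouseID} is a candidate key.
These are minimal and exhaustive — every other superkey contains one of them.

{City, OrderID}, {OrderID, WarehouseID}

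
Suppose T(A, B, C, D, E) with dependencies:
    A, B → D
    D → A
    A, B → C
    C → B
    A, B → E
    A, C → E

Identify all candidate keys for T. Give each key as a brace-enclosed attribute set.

{A, B}, {A, C}, {B, D}, {C, D}

{A, B} is a candidate key since {A, B}⁺ = {A, B, C, D, E} covers every attribute.
{A, C} is a candidate key since {A, C}⁺ = {A, B, C, D, E} covers every attribute.
{B, D} is a candidate key since {B, D}⁺ = {A, B, C, D, E} covers every attribute.
{C, D} is a candidate key since {C, D}⁺ = {A, B, C, D, E} covers every attribute.
These are minimal and exhaustive — every other superkey contains one of them.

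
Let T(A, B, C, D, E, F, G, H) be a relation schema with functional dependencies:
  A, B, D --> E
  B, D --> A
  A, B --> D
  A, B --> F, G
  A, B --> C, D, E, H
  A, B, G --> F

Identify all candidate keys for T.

{A, B}, {B, D}

Attributes never on any right-hand side: {B} — every candidate key must contain it.
Closure of {A, B} is {A, B, C, D, E, F, G, H}, the whole schema; {A, B} is a candidate key.
Closure of {B, D} is {A, B, C, D, E, F, G, H}, the whole schema; {B, D} is a candidate key.
These are minimal and exhaustive — every other superkey contains one of them.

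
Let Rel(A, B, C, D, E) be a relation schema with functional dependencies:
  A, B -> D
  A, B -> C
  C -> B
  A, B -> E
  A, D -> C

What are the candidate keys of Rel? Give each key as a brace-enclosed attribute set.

{A} never appears on the right of any FD, so every key must include it.
Closure of {A, B} is {A, B, C, D, E}, the whole schema; {A, B} is a candidate key.
Closure of {A, C} is {A, B, C, D, E}, the whole schema; {A, C} is a candidate key.
Closure of {A, D} is {A, B, C, D, E}, the whole schema; {A, D} is a candidate key.
These are minimal and exhaustive — every other superkey contains one of them.

{A, B}, {A, C}, {A, D}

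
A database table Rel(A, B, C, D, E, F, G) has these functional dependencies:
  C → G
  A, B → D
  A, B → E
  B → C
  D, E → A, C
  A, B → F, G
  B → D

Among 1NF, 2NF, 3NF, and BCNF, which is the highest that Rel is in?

Candidate keys: {A, B}, {B, E}. Prime attributes: {A, B, E}.
C → G: {C}⁺ = {C, G}, which is not all of the attributes, so the left side is not a superkey — BCNF is violated.
Because {G} is non-prime and the left side of C → G is not a superkey, the relation is not in 3NF.
The proper key subset {B} of {A, B} determines non-prime {C, D, G}, so the relation is not even in 2NF.

1NF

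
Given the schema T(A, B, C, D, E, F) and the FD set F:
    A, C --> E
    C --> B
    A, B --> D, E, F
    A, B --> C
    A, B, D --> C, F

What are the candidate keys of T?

No FD produces {A}, so it must be in every candidate key.
Closure of {A, B} is {A, B, C, D, E, F}, the whole schema; {A, B} is a candidate key.
Closure of {A, C} is {A, B, C, D, E, F}, the whole schema; {A, C} is a candidate key.
Any other superkey properly contains one of these, so there are no further candidate keys.

{A, B}, {A, C}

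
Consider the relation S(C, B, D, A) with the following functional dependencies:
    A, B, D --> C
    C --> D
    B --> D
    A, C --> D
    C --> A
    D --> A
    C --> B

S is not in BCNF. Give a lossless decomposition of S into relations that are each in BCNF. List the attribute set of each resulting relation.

{A, D}; {B, C, D}

Candidate keys of the original relation: {B}, {C}.
In {A, B, C, D}, {D} is not a superkey ({D}⁺ restricted to this set is {A, D}), so split on D --> A into {A, D} and {B, C, D}.
{A, D} has no BCNF violation.
{B, C, D} has no BCNF violation.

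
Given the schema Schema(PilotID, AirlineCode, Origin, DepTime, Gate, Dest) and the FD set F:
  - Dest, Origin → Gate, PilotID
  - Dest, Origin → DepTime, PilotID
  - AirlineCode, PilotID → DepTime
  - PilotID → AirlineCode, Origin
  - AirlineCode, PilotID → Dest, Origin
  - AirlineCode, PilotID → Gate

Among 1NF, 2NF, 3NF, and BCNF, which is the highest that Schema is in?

BCNF

Candidate keys: {Dest, Origin}, {PilotID}. Prime attributes: {Dest, Origin, PilotID}.
Each dependency's left side is a superkey — BCNF holds.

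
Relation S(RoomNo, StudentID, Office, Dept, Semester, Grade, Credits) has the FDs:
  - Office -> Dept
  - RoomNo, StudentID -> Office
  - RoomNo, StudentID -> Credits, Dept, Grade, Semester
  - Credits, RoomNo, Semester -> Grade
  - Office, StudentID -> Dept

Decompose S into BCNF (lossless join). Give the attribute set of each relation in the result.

{Credits, Grade, RoomNo, Semester}; {Credits, Office, RoomNo, Semester, StudentID}; {Dept, Office}

Candidate key of the original relation: {RoomNo, StudentID}.
{Credits, Dept, Grade, Office, RoomNo, Semester, StudentID}: {Office} determines {Dept, Office} here but is not a superkey — split on Office -> Dept, giving {Dept, Office} and {Credits, Grade, Office, RoomNo, Semester, StudentID}.
{Dept, Office} is in BCNF.
{Credits, Grade, Office, RoomNo, Semester, StudentID}: {Credits, RoomNo, Semester} determines {Credits, Grade, RoomNo, Semester} here but is not a superkey — split on Credits, RoomNo, Semester -> Grade, giving {Credits, Grade, RoomNo, Semester} and {Credits, Office, RoomNo, Semester, StudentID}.
{Credits, Grade, RoomNo, Semester} is in BCNF.
{Credits, Office, RoomNo, Semester, StudentID} is in BCNF.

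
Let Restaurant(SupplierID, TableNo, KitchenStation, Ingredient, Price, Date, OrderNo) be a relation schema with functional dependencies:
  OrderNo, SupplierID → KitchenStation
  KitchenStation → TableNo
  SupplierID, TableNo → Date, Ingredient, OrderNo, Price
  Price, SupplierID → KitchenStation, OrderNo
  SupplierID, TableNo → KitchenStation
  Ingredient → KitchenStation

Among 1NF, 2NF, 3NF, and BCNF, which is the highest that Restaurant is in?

Candidate keys: {Ingredient, SupplierID}, {KitchenStation, SupplierID}, {OrderNo, SupplierID}, {Price, SupplierID}, {SupplierID, TableNo}. Prime attributes: {Ingredient, KitchenStation, OrderNo, Price, SupplierID, TableNo}.
KitchenStation → TableNo breaks BCNF: {KitchenStation}⁺ = {KitchenStation, TableNo}, so {KitchenStation} is not a superkey.
Its right-hand attributes {TableNo} are all prime, as are those of every other non-superkey FD — the relation is in 3NF.

3NF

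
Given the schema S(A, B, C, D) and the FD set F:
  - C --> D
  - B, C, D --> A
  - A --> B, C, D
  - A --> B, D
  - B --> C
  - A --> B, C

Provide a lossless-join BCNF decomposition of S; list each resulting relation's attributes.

{A, B, C}; {C, D}

Candidate keys of the original relation: {A}, {B}.
Within {A, B, C, D}: {C}⁺ ∩ {A, B, C, D} = {C, D}, not the whole set, so C --> D violates BCNF; decompose into {C, D} and {A, B, C}.
{C, D} has no BCNF violation.
{A, B, C} has no BCNF violation.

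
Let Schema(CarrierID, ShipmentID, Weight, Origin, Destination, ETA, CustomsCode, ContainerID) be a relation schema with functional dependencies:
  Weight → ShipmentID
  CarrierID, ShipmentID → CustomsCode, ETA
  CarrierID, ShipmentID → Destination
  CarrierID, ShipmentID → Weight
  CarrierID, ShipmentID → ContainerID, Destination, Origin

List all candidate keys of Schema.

{CarrierID, ShipmentID}, {CarrierID, Weight}

No FD produces {CarrierID}, so it must be in every candidate key.
{CarrierID, ShipmentID} is a candidate key since {CarrierID, ShipmentID}⁺ = {CarrierID, ContainerID, CustomsCode, Destination, ETA, Origin, ShipmentID, Weight} covers every attribute.
{CarrierID, Weight} is a candidate key since {CarrierID, Weight}⁺ = {CarrierID, ContainerID, CustomsCode, Destination, ETA, Origin, ShipmentID, Weight} covers every attribute.
No proper subset of any of these is a key, and no other minimal superkey exists.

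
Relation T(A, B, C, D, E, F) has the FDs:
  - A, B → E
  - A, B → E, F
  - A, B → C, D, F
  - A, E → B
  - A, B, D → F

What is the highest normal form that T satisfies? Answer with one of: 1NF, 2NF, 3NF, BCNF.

Candidate keys: {A, B}, {A, E}. Prime attributes: {A, B, E}.
Every FD has a superkey on the left, so the relation is in BCNF.

BCNF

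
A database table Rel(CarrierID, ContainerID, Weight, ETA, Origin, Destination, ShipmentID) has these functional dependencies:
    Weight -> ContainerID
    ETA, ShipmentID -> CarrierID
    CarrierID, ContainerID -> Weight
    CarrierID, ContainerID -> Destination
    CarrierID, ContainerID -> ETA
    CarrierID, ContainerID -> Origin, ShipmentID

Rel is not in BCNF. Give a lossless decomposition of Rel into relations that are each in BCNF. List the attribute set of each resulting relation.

Candidate keys of the original relation: {CarrierID, ContainerID}, {CarrierID, Weight}, {ContainerID, ETA, ShipmentID}, {ETA, ShipmentID, Weight}.
Within {CarrierID, ContainerID, Destination, ETA, Origin, ShipmentID, Weight}: {Weight}⁺ ∩ {CarrierID, ContainerID, Destination, ETA, Origin, ShipmentID, Weight} = {ContainerID, Weight}, not the whole set, so Weight -> ContainerID violates BCNF; decompose into {ContainerID, Weight} and {CarrierID, Destination, ETA, Origin, ShipmentID, Weight}.
{ContainerID, Weight} has no BCNF violation.
Within {CarrierID, Destination, ETA, Origin, ShipmentID, Weight}: {ETA, ShipmentID}⁺ ∩ {CarrierID, Destination, ETA, Origin, ShipmentID, Weight} = {CarrierID, ETA, ShipmentID}, not the whole set, so ETA, ShipmentID -> CarrierID violates BCNF; decompose into {CarrierID, ETA, ShipmentID} and {Destination, ETA, Origin, ShipmentID, Weight}.
{CarrierID, ETA, ShipmentID} has no BCNF violation.
{Destination, ETA, Origin, ShipmentID, Weight} has no BCNF violation.

{CarrierID, ETA, ShipmentID}; {ContainerID, Weight}; {Destination, ETA, Origin, ShipmentID, Weight}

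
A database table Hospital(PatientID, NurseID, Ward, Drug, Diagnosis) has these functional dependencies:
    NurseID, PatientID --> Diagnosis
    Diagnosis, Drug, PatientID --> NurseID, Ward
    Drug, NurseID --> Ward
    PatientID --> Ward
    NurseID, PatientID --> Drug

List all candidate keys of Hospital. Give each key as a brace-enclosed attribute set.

No FD produces {PatientID}, so it must be in every candidate key.
{NurseID, PatientID}⁺ = {Diagnosis, Drug, NurseID, PatientID, Ward}, which is every attribute, so {NurseID, PatientID} is a candidate key.
{Diagnosis, Drug, PatientID}⁺ = {Diagnosis, Drug, NurseID, PatientID, Ward}, which is every attribute, so {Diagnosis, Drug, PatientID} is a candidate key.
These are minimal and exhaustive — every other superkey contains one of them.

{Diagnosis, Drug, PatientID}, {NurseID, PatientID}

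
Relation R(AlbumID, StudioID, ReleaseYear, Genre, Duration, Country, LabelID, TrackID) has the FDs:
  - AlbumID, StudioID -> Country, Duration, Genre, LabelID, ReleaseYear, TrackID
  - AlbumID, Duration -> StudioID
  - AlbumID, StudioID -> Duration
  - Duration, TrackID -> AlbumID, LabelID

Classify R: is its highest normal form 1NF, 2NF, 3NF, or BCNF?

BCNF

Candidate keys: {AlbumID, Duration}, {AlbumID, StudioID}, {Duration, TrackID}. Prime attributes: {AlbumID, Duration, StudioID, TrackID}.
Each dependency's left side is a superkey — BCNF holds.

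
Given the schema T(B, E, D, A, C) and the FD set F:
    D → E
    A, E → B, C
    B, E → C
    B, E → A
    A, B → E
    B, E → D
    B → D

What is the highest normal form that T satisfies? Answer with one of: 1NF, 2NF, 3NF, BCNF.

3NF

Candidate keys: {A, D}, {A, E}, {B}. Prime attributes: {A, B, D, E}.
D → E: {D}⁺ = {D, E}, which is not all of the attributes, so the left side is not a superkey — BCNF is violated.
Since {E} ⊆ prime attributes and every other non-superkey FD also has a prime right side, the schema is in 3NF.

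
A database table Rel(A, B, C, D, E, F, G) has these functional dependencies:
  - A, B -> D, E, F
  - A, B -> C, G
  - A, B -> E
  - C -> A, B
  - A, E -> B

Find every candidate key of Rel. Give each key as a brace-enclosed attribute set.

{C}⁺ = {A, B, C, D, E, F, G} — all of the relation — so {C} is a candidate key.
{A, B}⁺ = {A, B, C, D, E, F, G} — all of the relation — so {A, B} is a candidate key.
{A, E}⁺ = {A, B, C, D, E, F, G} — all of the relation — so {A, E} is a candidate key.
These are minimal and exhaustive — every other superkey contains one of them.

{A, B}, {A, E}, {C}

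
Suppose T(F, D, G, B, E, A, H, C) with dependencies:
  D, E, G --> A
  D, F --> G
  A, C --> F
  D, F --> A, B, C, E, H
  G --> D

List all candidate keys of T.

{D, F}⁺ = {A, B, C, D, E, F, G, H} — all of the relation — so {D, F} is a candidate key.
{F, G}⁺ = {A, B, C, D, E, F, G, H} — all of the relation — so {F, G} is a candidate key.
{A, C, D}⁺ = {A, B, C, D, E, F, G, H} — all of the relation — so {A, C, D} is a candidate key.
{A, C, G}⁺ = {A, B, C, D, E, F, G, H} — all of the relation — so {A, C, G} is a candidate key.
{C, E, G}⁺ = {A, B, C, D, E, F, G, H} — all of the relation — so {C, E, G} is a candidate key.
No proper subset of any of these is a key, and no other minimal superkey exists.

{A, C, D}, {A, C, G}, {C, E, G}, {D, F}, {F, G}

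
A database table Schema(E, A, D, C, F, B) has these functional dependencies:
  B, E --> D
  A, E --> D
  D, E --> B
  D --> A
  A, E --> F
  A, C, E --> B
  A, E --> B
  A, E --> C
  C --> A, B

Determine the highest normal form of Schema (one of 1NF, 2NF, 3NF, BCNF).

Candidate keys: {A, E}, {B, E}, {C, E}, {D, E}. Prime attributes: {A, B, C, D, E}.
For D --> A we have {D}⁺ = {A, D}; {D} is not a superkey, so BCNF fails.
Since {A} ⊆ prime attributes and every other non-superkey FD also has a prime right side, the schema is in 3NF.

3NF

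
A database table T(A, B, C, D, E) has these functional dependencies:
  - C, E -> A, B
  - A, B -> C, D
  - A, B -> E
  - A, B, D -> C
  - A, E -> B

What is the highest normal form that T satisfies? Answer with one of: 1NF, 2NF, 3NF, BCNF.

Candidate keys: {A, B}, {A, E}, {C, E}. Prime attributes: {A, B, C, E}.
The left-hand side of every FD is a superkey, so BCNF is satisfied.

BCNF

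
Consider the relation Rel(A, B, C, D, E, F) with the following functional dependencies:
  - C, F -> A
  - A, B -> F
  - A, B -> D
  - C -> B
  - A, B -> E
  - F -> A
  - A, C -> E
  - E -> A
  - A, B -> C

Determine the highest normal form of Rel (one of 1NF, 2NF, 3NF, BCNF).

Candidate keys: {A, B}, {A, C}, {B, E}, {B, F}, {C, E}, {C, F}. Prime attributes: {A, B, C, E, F}.
C -> B breaks BCNF: {C}⁺ = {B, C}, so {C} is not a superkey.
But every attribute on its right side ({B}) is prime, and the same holds for every other non-superkey FD, so 3NF still holds.

3NF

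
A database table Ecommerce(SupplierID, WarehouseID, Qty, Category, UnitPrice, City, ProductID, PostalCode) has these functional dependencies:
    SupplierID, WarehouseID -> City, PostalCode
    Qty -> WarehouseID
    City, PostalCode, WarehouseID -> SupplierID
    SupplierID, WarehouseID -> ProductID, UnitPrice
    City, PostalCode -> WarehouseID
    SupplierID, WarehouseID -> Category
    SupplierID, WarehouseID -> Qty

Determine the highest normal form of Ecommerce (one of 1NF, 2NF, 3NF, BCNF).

Candidate keys: {City, PostalCode}, {Qty, SupplierID}, {SupplierID, WarehouseID}. Prime attributes: {City, PostalCode, Qty, SupplierID, WarehouseID}.
Qty -> WarehouseID: {Qty}⁺ = {Qty, WarehouseID}, which is not all of the attributes, so the left side is not a superkey — BCNF is violated.
Its right-hand attributes {WarehouseID} are all prime, as are those of every other non-superkey FD — the relation is in 3NF.

3NF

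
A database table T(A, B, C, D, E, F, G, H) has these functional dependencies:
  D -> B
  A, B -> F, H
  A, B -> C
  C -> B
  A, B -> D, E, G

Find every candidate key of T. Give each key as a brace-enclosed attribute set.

No FD produces {A}, so it must be in every candidate key.
{A, B}⁺ = {A, B, C, D, E, F, G, H}, which is every attribute, so {A, B} is a candidate key.
{A, C}⁺ = {A, B, C, D, E, F, G, H}, which is every attribute, so {A, C} is a candidate key.
{A, D}⁺ = {A, B, C, D, E, F, G, H}, which is every attribute, so {A, D} is a candidate key.
No proper subset of any of these is a key, and no other minimal superkey exists.

{A, B}, {A, C}, {A, D}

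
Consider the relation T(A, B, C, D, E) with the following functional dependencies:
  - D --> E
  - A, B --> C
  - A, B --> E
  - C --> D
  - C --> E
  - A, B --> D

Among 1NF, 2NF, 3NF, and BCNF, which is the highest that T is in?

2NF

Candidate key: {A, B}. Prime attributes: {A, B}.
For D --> E we have {D}⁺ = {D, E}; {D} is not a superkey, so BCNF fails.
Because {E} is non-prime and the left side of D --> E is not a superkey, the relation is not in 3NF.
Checking every proper subset of each key, none determines a non-prime attribute — 2NF is satisfied.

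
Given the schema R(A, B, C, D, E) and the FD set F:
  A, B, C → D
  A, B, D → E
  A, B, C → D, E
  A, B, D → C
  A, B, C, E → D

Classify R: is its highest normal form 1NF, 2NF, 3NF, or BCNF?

BCNF

Candidate keys: {A, B, C}, {A, B, D}. Prime attributes: {A, B, C, D}.
The left-hand side of every FD is a superkey, so BCNF is satisfied.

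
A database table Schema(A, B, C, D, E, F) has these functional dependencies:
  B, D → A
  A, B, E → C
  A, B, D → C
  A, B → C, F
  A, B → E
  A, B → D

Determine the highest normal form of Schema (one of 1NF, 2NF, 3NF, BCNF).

BCNF

Candidate keys: {A, B}, {B, D}. Prime attributes: {A, B, D}.
The left-hand side of every FD is a superkey, so BCNF is satisfied.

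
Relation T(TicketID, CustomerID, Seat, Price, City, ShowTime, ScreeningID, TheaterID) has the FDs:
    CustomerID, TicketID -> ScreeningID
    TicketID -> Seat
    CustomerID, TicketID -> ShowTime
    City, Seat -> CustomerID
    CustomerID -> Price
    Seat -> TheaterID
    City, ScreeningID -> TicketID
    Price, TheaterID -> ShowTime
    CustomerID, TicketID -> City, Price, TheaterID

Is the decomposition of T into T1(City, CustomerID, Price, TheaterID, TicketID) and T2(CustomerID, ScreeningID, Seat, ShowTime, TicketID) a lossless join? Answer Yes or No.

Yes

T1 ∩ T2 = {CustomerID, TicketID}; its closure under F is {City, CustomerID, Price, ScreeningID, Seat, ShowTime, TheaterID, TicketID}.
Since T1 ⊆ {City, CustomerID, Price, ScreeningID, Seat, ShowTime, TheaterID, TicketID}, the intersection is a superkey of T1; the decomposition is lossless.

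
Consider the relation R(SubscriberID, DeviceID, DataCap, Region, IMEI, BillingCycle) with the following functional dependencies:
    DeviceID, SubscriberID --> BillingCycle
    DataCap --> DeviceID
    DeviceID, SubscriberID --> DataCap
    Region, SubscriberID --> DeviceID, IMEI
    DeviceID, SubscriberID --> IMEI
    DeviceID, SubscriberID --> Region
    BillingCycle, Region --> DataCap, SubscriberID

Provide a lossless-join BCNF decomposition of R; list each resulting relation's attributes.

{BillingCycle, DataCap, IMEI, Region, SubscriberID}; {DataCap, DeviceID}

Candidate keys of the original relation: {BillingCycle, Region}, {DataCap, SubscriberID}, {DeviceID, SubscriberID}, {Region, SubscriberID}.
{BillingCycle, DataCap, DeviceID, IMEI, Region, SubscriberID}: {DataCap} determines {DataCap, DeviceID} here but is not a superkey — split on DataCap --> DeviceID, giving {DataCap, DeviceID} and {BillingCycle, DataCap, IMEI, Region, SubscriberID}.
{DataCap, DeviceID} has no BCNF violation.
{BillingCycle, DataCap, IMEI, Region, SubscriberID} has no BCNF violation.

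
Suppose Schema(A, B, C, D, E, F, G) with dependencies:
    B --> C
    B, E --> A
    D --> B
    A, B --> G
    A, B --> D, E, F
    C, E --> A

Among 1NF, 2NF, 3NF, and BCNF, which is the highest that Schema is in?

1NF

Candidate keys: {A, B}, {A, D}, {B, E}, {D, E}. Prime attributes: {A, B, D, E}.
B --> C: {B}⁺ = {B, C}, which is not all of the attributes, so the left side is not a superkey — BCNF is violated.
B --> C has non-prime {C} on the right and a non-superkey on the left, so 3NF fails.
Since {B} ⊂ {A, B} and {B}⁺ ⊇ {C} with {C} non-prime, there is a partial dependency; 2NF fails.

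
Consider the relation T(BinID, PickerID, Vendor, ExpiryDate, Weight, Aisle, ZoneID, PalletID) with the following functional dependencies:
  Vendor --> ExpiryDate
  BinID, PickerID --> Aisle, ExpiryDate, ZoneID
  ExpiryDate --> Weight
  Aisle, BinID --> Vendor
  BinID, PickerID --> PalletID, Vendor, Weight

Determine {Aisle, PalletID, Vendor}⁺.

Start with {Aisle, PalletID, Vendor}.
Vendor --> ExpiryDate applies; add {ExpiryDate} → now {Aisle, ExpiryDate, PalletID, Vendor}.
ExpiryDate --> Weight applies; add {Weight} → now {Aisle, ExpiryDate, PalletID, Vendor, Weight}.
No further FD applies.

{Aisle, ExpiryDate, PalletID, Vendor, Weight}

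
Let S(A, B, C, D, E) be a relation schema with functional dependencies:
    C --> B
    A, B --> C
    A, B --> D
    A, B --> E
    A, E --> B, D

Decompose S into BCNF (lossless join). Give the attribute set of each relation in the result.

Candidate keys of the original relation: {A, B}, {A, C}, {A, E}.
{A, B, C, D, E}: {C} determines {B, C} here but is not a superkey — split on C --> B, giving {B, C} and {A, C, D, E}.
{B, C} is in BCNF.
{A, C, D, E} is in BCNF.

{A, C, D, E}; {B, C}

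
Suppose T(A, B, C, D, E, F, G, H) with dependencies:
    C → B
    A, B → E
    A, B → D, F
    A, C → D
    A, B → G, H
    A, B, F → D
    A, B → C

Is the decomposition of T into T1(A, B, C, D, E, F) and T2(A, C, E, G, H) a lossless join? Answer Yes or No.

Yes

The shared attributes are {A, C, E} and {A, C, E}⁺ = {A, B, C, D, E, F, G, H}.
T1 is contained in that closure, so T1 ∩ T2 → T1 holds and the join is lossless.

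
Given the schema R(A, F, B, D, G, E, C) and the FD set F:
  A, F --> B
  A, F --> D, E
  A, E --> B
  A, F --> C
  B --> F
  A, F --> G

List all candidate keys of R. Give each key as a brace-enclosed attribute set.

{A} never appears on the right of any FD, so every key must include it.
{A, B} is a candidate key since {A, B}⁺ = {A, B, C, D, E, F, G} covers every attribute.
{A, E} is a candidate key since {A, E}⁺ = {A, B, C, D, E, F, G} covers every attribute.
{A, F} is a candidate key since {A, F}⁺ = {A, B, C, D, E, F, G} covers every attribute.
Any other superkey properly contains one of these, so there are no further candidate keys.

{A, B}, {A, E}, {A, F}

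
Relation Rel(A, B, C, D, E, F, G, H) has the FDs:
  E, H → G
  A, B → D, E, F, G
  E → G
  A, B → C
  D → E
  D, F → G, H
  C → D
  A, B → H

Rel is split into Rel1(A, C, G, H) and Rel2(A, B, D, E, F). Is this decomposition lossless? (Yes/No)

Common attributes: {A}; their closure is {A}.
Rel1 ⊄ {A} and Rel2 ⊄ {A}, so the split is lossy.

No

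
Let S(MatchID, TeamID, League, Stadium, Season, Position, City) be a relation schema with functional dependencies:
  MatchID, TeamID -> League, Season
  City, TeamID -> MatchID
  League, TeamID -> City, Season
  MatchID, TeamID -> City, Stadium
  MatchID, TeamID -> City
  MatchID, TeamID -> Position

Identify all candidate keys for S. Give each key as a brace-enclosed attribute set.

Attributes never on any right-hand side: {TeamID} — every candidate key must contain it.
{City, TeamID}⁺ = {City, League, MatchID, Position, Season, Stadium, TeamID} — all of the relation — so {City, TeamID} is a candidate key.
{League, TeamID}⁺ = {City, League, MatchID, Position, Season, Stadium, TeamID} — all of the relation — so {League, TeamID} is a candidate key.
{MatchID, TeamID}⁺ = {City, League, MatchID, Position, Season, Stadium, TeamID} — all of the relation — so {MatchID, TeamID} is a candidate key.
These are minimal and exhaustive — every other superkey contains one of them.

{City, TeamID}, {League, TeamID}, {MatchID, TeamID}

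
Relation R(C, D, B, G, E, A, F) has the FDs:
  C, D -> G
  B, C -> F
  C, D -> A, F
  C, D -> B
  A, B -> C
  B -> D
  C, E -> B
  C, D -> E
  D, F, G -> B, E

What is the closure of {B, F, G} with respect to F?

Start with {B, F, G}.
B -> D applies; add {D} → now {B, D, F, G}.
D, F, G -> B, E applies; add {E} → now {B, D, E, F, G}.
No further FD applies.

{B, D, E, F, G}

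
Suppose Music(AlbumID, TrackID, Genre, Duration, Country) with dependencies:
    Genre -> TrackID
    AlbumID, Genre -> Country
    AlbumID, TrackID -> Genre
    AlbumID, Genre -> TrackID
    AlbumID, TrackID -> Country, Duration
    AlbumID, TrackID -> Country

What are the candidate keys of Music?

Attributes never on any right-hand side: {AlbumID} — every candidate key must contain it.
{AlbumID, Genre}⁺ = {AlbumID, Country, Duration, Genre, TrackID}, which is every attribute, so {AlbumID, Genre} is a candidate key.
{AlbumID, TrackID}⁺ = {AlbumID, Country, Duration, Genre, TrackID}, which is every attribute, so {AlbumID, TrackID} is a candidate key.
These are minimal and exhaustive — every other superkey contains one of them.

{AlbumID, Genre}, {AlbumID, TrackID}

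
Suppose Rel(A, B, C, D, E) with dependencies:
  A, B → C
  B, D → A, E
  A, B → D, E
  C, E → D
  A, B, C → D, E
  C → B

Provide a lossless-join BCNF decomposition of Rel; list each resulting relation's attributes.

Candidate keys of the original relation: {A, B}, {A, C}, {B, D}, {C, D}, {C, E}.
In {A, B, C, D, E}, {C} is not a superkey ({C}⁺ restricted to this set is {B, C}), so split on C → B into {B, C} and {A, C, D, E}.
{B, C} is in BCNF.
{A, C, D, E} is in BCNF.

{A, C, D, E}; {B, C}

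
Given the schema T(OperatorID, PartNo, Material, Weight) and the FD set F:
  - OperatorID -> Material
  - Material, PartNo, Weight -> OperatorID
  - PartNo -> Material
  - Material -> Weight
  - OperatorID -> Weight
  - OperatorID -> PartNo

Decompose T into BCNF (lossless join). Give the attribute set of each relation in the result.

Candidate keys of the original relation: {OperatorID}, {PartNo}.
{Material, OperatorID, PartNo, Weight}: {Material} determines {Material, Weight} here but is not a superkey — split on Material -> Weight, giving {Material, Weight} and {Material, OperatorID, PartNo}.
{Material, Weight} has no BCNF violation.
{Material, OperatorID, PartNo} has no BCNF violation.

{Material, OperatorID, PartNo}; {Material, Weight}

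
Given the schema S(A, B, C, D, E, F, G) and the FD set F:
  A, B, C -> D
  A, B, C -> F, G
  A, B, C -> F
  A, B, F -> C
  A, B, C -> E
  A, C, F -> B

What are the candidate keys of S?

{A, B, C}, {A, B, F}, {A, C, F}

{A} never appears on the right of any FD, so every key must include it.
{A, B, C}⁺ = {A, B, C, D, E, F, G}, which is every attribute, so {A, B, C} is a candidate key.
{A, B, F}⁺ = {A, B, C, D, E, F, G}, which is every attribute, so {A, B, F} is a candidate key.
{A, C, F}⁺ = {A, B, C, D, E, F, G}, which is every attribute, so {A, C, F} is a candidate key.
These are minimal and exhaustive — every other superkey contains one of them.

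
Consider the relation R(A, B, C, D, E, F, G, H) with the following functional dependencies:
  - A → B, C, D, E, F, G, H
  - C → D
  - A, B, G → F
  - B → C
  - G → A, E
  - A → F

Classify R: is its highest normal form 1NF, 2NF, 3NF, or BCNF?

Candidate keys: {A}, {G}. Prime attributes: {A, G}.
For C → D we have {C}⁺ = {C, D}; {C} is not a superkey, so BCNF fails.
C → D determines the non-prime attribute {D} from a non-superkey — 3NF is violated.
All keys have size 1, which rules out partial dependencies — 2NF is satisfied.

2NF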